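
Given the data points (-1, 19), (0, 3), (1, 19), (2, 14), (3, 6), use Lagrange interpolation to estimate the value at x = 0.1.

Lagrange interpolation formula:
P(x) = Σ yᵢ × Lᵢ(x)
where Lᵢ(x) = Π_{j≠i} (x - xⱼ)/(xᵢ - xⱼ)

L_0(0.1) = (0.1 - 0)/(-1 - 0) × (0.1 - 1)/(-1 - 1) × (0.1 - 2)/(-1 - 2) × (0.1 - 3)/(-1 - 3) = -0.020663
L_1(0.1) = (0.1 - (-1))/(0 - (-1)) × (0.1 - 1)/(0 - 1) × (0.1 - 2)/(0 - 2) × (0.1 - 3)/(0 - 3) = 0.909150
L_2(0.1) = (0.1 - (-1))/(1 - (-1)) × (0.1 - 0)/(1 - 0) × (0.1 - 2)/(1 - 2) × (0.1 - 3)/(1 - 3) = 0.151525
L_3(0.1) = (0.1 - (-1))/(2 - (-1)) × (0.1 - 0)/(2 - 0) × (0.1 - 1)/(2 - 1) × (0.1 - 3)/(2 - 3) = -0.047850
L_4(0.1) = (0.1 - (-1))/(3 - (-1)) × (0.1 - 0)/(3 - 0) × (0.1 - 1)/(3 - 1) × (0.1 - 2)/(3 - 2) = 0.007838

P(0.1) = 19×L_0(0.1) + 3×L_1(0.1) + 19×L_2(0.1) + 14×L_3(0.1) + 6×L_4(0.1)
P(0.1) = 4.590962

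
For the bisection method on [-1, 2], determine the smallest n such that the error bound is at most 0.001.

We need (b-a)/2^n ≤ 0.001
(2 - (-1))/2^n ≤ 0.001
3/2^n ≤ 0.001
2^n ≥ 3000
n ≥ log₂(3000) = 11.55
n ≥ 12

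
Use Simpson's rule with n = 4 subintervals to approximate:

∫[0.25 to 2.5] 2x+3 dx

f(x) = 2x+3
a = 0.25, b = 2.5, n = 4
h = (b - a)/n = 0.562500

Simpson's rule: (h/3)[f(x₀) + 4f(x₁) + 2f(x₂) + ... + f(xₙ)]

x_0 = 0.2500, f(x_0) = 3.500000, coefficient = 1
x_1 = 0.8125, f(x_1) = 4.625000, coefficient = 4
x_2 = 1.3750, f(x_2) = 5.750000, coefficient = 2
x_3 = 1.9375, f(x_3) = 6.875000, coefficient = 4
x_4 = 2.5000, f(x_4) = 8.000000, coefficient = 1

I ≈ (0.562500/3) × 69.000000 = 12.937500
Exact value: 12.937500
Error: 0.000000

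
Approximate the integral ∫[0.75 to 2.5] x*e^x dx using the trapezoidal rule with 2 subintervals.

f(x) = x*e^x
a = 0.75, b = 2.5, n = 2
h = (b - a)/n = 0.875000

Trapezoidal rule: (h/2)[f(x₀) + 2f(x₁) + 2f(x₂) + ... + f(xₙ)]

x_0 = 0.7500, f(x_0) = 1.587750, coefficient = 1
x_1 = 1.6250, f(x_1) = 8.252431, coefficient = 2
x_2 = 2.5000, f(x_2) = 30.456235, coefficient = 1

I ≈ (0.875000/2) × 48.548847 = 21.240120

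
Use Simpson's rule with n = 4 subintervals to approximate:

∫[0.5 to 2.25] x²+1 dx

f(x) = x²+1
a = 0.5, b = 2.25, n = 4
h = (b - a)/n = 0.437500

Simpson's rule: (h/3)[f(x₀) + 4f(x₁) + 2f(x₂) + ... + f(xₙ)]

x_0 = 0.5000, f(x_0) = 1.250000, coefficient = 1
x_1 = 0.9375, f(x_1) = 1.878906, coefficient = 4
x_2 = 1.3750, f(x_2) = 2.890625, coefficient = 2
x_3 = 1.8125, f(x_3) = 4.285156, coefficient = 4
x_4 = 2.2500, f(x_4) = 6.062500, coefficient = 1

I ≈ (0.437500/3) × 37.750000 = 5.505208
Exact value: 5.505208
Error: 0.000000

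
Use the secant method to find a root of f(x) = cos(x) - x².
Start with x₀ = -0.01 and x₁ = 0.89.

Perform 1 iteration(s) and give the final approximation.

f(x) = cos(x) - x²
x₀ = -0.01, x₁ = 0.89

Secant formula: x_{n+1} = x_n - f(x_n)(x_n - x_{n-1})/(f(x_n) - f(x_{n-1}))

Iteration 1:
  f(-0.010000) = 0.999850
  f(0.890000) = -0.162688
  x_2 = 0.890000 - (-0.162688)×(0.890000 - (-0.010000))/(-0.162688 - 0.999850)
       = 0.764052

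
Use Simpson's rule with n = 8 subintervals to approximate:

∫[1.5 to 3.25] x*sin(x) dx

f(x) = x*sin(x)
a = 1.5, b = 3.25, n = 8
h = (b - a)/n = 0.218750

Simpson's rule: (h/3)[f(x₀) + 4f(x₁) + 2f(x₂) + ... + f(xₙ)]

x_0 = 1.5000, f(x_0) = 1.496242, coefficient = 1
x_1 = 1.7188, f(x_1) = 1.699972, coefficient = 4
x_2 = 1.9375, f(x_2) = 1.808684, coefficient = 2
x_3 = 2.1562, f(x_3) = 1.797151, coefficient = 4
x_4 = 2.3750, f(x_4) = 1.647502, coefficient = 2
x_5 = 2.5938, f(x_5) = 1.350946, coefficient = 4
x_6 = 2.8125, f(x_6) = 0.908956, coefficient = 2
x_7 = 3.0312, f(x_7) = 0.333798, coefficient = 4
x_8 = 3.2500, f(x_8) = -0.351634, coefficient = 1

I ≈ (0.218750/3) × 30.602365 = 2.231422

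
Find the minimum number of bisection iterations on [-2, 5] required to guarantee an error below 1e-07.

We need (b-a)/2^n ≤ 1e-07
(5 - (-2))/2^n ≤ 1e-07
7/2^n ≤ 1e-07
2^n ≥ 70000000
n ≥ log₂(70000000) = 26.06
n ≥ 27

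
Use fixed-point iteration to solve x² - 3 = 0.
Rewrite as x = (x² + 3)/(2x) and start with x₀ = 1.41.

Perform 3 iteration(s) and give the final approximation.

Equation: x² - 3 = 0
Fixed-point form: x = (x² + 3)/(2x)
x₀ = 1.41

x_1 = g(1.410000) = 1.768830
x_2 = g(1.768830) = 1.732433
x_3 = g(1.732433) = 1.732051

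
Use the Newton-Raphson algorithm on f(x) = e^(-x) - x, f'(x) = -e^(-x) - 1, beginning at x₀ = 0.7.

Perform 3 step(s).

f(x) = e^(-x) - x
f'(x) = -e^(-x) - 1
x₀ = 0.7

Newton-Raphson formula: x_{n+1} = x_n - f(x_n)/f'(x_n)

Iteration 1:
  f(0.700000) = -0.203415
  f'(0.700000) = -1.496585
  x_1 = 0.700000 - (-0.203415)/(-1.496585) = 0.564081
Iteration 2:
  f(0.564081) = 0.004802
  f'(0.564081) = -1.568883
  x_2 = 0.564081 - 0.004802/(-1.568883) = 0.567142
Iteration 3:
  f(0.567142) = 0.000003
  f'(0.567142) = -1.567144
  x_3 = 0.567142 - 0.000003/(-1.567144) = 0.567143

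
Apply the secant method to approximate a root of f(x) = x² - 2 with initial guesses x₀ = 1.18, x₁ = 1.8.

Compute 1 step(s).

f(x) = x² - 2
x₀ = 1.18, x₁ = 1.8

Secant formula: x_{n+1} = x_n - f(x_n)(x_n - x_{n-1})/(f(x_n) - f(x_{n-1}))

Iteration 1:
  f(1.180000) = -0.607600
  f(1.800000) = 1.240000
  x_2 = 1.800000 - 1.240000×(1.800000 - 1.180000)/(1.240000 - (-0.607600))
       = 1.383893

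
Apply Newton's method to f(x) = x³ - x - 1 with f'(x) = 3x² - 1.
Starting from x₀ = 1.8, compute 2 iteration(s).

f(x) = x³ - x - 1
f'(x) = 3x² - 1
x₀ = 1.8

Newton-Raphson formula: x_{n+1} = x_n - f(x_n)/f'(x_n)

Iteration 1:
  f(1.800000) = 3.032000
  f'(1.800000) = 8.720000
  x_1 = 1.800000 - 3.032000/8.720000 = 1.452294
Iteration 2:
  f(1.452294) = 0.610821
  f'(1.452294) = 5.327470
  x_2 = 1.452294 - 0.610821/5.327470 = 1.337639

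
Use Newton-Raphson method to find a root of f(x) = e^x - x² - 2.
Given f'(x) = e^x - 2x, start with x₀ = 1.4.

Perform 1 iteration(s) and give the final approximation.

f(x) = e^x - x² - 2
f'(x) = e^x - 2x
x₀ = 1.4

Newton-Raphson formula: x_{n+1} = x_n - f(x_n)/f'(x_n)

Iteration 1:
  f(1.400000) = 0.095200
  f'(1.400000) = 1.255200
  x_1 = 1.400000 - 0.095200/1.255200 = 1.324156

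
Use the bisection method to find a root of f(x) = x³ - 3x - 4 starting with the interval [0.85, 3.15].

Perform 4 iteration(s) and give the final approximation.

f(x) = x³ - 3x - 4
Initial interval: [0.85, 3.15]

Iteration 1:
  c_1 = (0.850000 + 3.150000)/2 = 2.000000
  f(c_1) = f(2.000000) = -2.000000
  f(a) × f(c) ≥ 0, new interval: [2.000000, 3.150000]
Iteration 2:
  c_2 = (2.000000 + 3.150000)/2 = 2.575000
  f(c_2) = f(2.575000) = 5.348859
  f(a) × f(c) < 0, new interval: [2.000000, 2.575000]
Iteration 3:
  c_3 = (2.000000 + 2.575000)/2 = 2.287500
  f(c_3) = f(2.287500) = 1.107201
  f(a) × f(c) < 0, new interval: [2.000000, 2.287500]
Iteration 4:
  c_4 = (2.000000 + 2.287500)/2 = 2.143750
  f(c_4) = f(2.143750) = -0.579295
  f(a) × f(c) ≥ 0, new interval: [2.143750, 2.287500]

After 4 iteration(s), the approximation is c_4 = 2.143750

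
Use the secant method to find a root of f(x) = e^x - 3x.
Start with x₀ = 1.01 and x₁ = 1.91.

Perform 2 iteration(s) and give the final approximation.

f(x) = e^x - 3x
x₀ = 1.01, x₁ = 1.91

Secant formula: x_{n+1} = x_n - f(x_n)(x_n - x_{n-1})/(f(x_n) - f(x_{n-1}))

Iteration 1:
  f(1.010000) = -0.284399
  f(1.910000) = 1.023089
  x_2 = 1.910000 - 1.023089×(1.910000 - 1.010000)/(1.023089 - (-0.284399))
       = 1.205764
Iteration 2:
  f(1.910000) = 1.023089
  f(1.205764) = -0.277983
  x_3 = 1.205764 - (-0.277983)×(1.205764 - 1.910000)/(-0.277983 - 1.023089)
       = 1.356229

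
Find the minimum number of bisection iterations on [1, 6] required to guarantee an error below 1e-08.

We need (b-a)/2^n ≤ 1e-08
(6 - 1)/2^n ≤ 1e-08
5/2^n ≤ 1e-08
2^n ≥ 500000000
n ≥ log₂(500000000) = 28.90
n ≥ 29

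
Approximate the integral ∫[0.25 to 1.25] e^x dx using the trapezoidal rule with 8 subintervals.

f(x) = e^x
a = 0.25, b = 1.25, n = 8
h = (b - a)/n = 0.125000

Trapezoidal rule: (h/2)[f(x₀) + 2f(x₁) + 2f(x₂) + ... + f(xₙ)]

x_0 = 0.2500, f(x_0) = 1.284025, coefficient = 1
x_1 = 0.3750, f(x_1) = 1.454991, coefficient = 2
x_2 = 0.5000, f(x_2) = 1.648721, coefficient = 2
x_3 = 0.6250, f(x_3) = 1.868246, coefficient = 2
x_4 = 0.7500, f(x_4) = 2.117000, coefficient = 2
x_5 = 0.8750, f(x_5) = 2.398875, coefficient = 2
x_6 = 1.0000, f(x_6) = 2.718282, coefficient = 2
x_7 = 1.1250, f(x_7) = 3.080217, coefficient = 2
x_8 = 1.2500, f(x_8) = 3.490343, coefficient = 1

I ≈ (0.125000/2) × 35.347034 = 2.209190
Exact value: 2.206318
Error: 0.002872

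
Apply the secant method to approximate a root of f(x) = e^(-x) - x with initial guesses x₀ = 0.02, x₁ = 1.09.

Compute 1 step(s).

f(x) = e^(-x) - x
x₀ = 0.02, x₁ = 1.09

Secant formula: x_{n+1} = x_n - f(x_n)(x_n - x_{n-1})/(f(x_n) - f(x_{n-1}))

Iteration 1:
  f(0.020000) = 0.960199
  f(1.090000) = -0.753784
  x_2 = 1.090000 - (-0.753784)×(1.090000 - 0.020000)/(-0.753784 - 0.960199)
       = 0.619430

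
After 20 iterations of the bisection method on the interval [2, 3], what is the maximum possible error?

Bisection error bound: |error| ≤ (b-a)/2^n
|error| ≤ (3 - 2)/2^20 = 1/2^20
|error| ≤ 0.0000009537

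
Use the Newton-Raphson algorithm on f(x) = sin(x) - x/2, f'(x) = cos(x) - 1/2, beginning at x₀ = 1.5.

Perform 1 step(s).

f(x) = sin(x) - x/2
f'(x) = cos(x) - 1/2
x₀ = 1.5

Newton-Raphson formula: x_{n+1} = x_n - f(x_n)/f'(x_n)

Iteration 1:
  f(1.500000) = 0.247495
  f'(1.500000) = -0.429263
  x_1 = 1.500000 - 0.247495/(-0.429263) = 2.076558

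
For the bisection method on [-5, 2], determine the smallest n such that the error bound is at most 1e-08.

We need (b-a)/2^n ≤ 1e-08
(2 - (-5))/2^n ≤ 1e-08
7/2^n ≤ 1e-08
2^n ≥ 700000000
n ≥ log₂(700000000) = 29.38
n ≥ 30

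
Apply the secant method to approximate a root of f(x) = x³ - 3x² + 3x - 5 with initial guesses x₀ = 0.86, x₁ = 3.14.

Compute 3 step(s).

f(x) = x³ - 3x² + 3x - 5
x₀ = 0.86, x₁ = 3.14

Secant formula: x_{n+1} = x_n - f(x_n)(x_n - x_{n-1})/(f(x_n) - f(x_{n-1}))

Iteration 1:
  f(0.860000) = -4.002744
  f(3.140000) = 5.800344
  x_2 = 3.140000 - 5.800344×(3.140000 - 0.860000)/(5.800344 - (-4.002744))
       = 1.790957
Iteration 2:
  f(3.140000) = 5.800344
  f(1.790957) = -3.505166
  x_3 = 1.790957 - (-3.505166)×(1.790957 - 3.140000)/(-3.505166 - 5.800344)
       = 2.299110
Iteration 3:
  f(1.790957) = -3.505166
  f(2.299110) = -1.807510
  x_4 = 2.299110 - (-1.807510)×(2.299110 - 1.790957)/(-1.807510 - (-3.505166))
       = 2.840144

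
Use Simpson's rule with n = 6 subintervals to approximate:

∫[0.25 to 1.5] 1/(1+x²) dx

f(x) = 1/(1+x²)
a = 0.25, b = 1.5, n = 6
h = (b - a)/n = 0.208333

Simpson's rule: (h/3)[f(x₀) + 4f(x₁) + 2f(x₂) + ... + f(xₙ)]

x_0 = 0.2500, f(x_0) = 0.941176, coefficient = 1
x_1 = 0.4583, f(x_1) = 0.826399, coefficient = 4
x_2 = 0.6667, f(x_2) = 0.692308, coefficient = 2
x_3 = 0.8750, f(x_3) = 0.566372, coefficient = 4
x_4 = 1.0833, f(x_4) = 0.460064, coefficient = 2
x_5 = 1.2917, f(x_5) = 0.374756, coefficient = 4
x_6 = 1.5000, f(x_6) = 0.307692, coefficient = 1

I ≈ (0.208333/3) × 10.623718 = 0.737758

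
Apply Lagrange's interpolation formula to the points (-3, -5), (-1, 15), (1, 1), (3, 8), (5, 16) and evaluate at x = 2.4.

Lagrange interpolation formula:
P(x) = Σ yᵢ × Lᵢ(x)
where Lᵢ(x) = Π_{j≠i} (x - xⱼ)/(xᵢ - xⱼ)

L_0(2.4) = (2.4 - (-1))/(-3 - (-1)) × (2.4 - 1)/(-3 - 1) × (2.4 - 3)/(-3 - 3) × (2.4 - 5)/(-3 - 5) = 0.019338
L_1(2.4) = (2.4 - (-3))/(-1 - (-3)) × (2.4 - 1)/(-1 - 1) × (2.4 - 3)/(-1 - 3) × (2.4 - 5)/(-1 - 5) = -0.122850
L_2(2.4) = (2.4 - (-3))/(1 - (-3)) × (2.4 - (-1))/(1 - (-1)) × (2.4 - 3)/(1 - 3) × (2.4 - 5)/(1 - 5) = 0.447525
L_3(2.4) = (2.4 - (-3))/(3 - (-3)) × (2.4 - (-1))/(3 - (-1)) × (2.4 - 1)/(3 - 1) × (2.4 - 5)/(3 - 5) = 0.696150
L_4(2.4) = (2.4 - (-3))/(5 - (-3)) × (2.4 - (-1))/(5 - (-1)) × (2.4 - 1)/(5 - 1) × (2.4 - 3)/(5 - 3) = -0.040163

P(2.4) = (-5)×L_0(2.4) + 15×L_1(2.4) + 1×L_2(2.4) + 8×L_3(2.4) + 16×L_4(2.4)
P(2.4) = 3.434688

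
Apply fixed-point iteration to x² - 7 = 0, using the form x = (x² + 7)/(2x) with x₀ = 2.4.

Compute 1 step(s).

Equation: x² - 7 = 0
Fixed-point form: x = (x² + 7)/(2x)
x₀ = 2.4

x_1 = g(2.400000) = 2.658333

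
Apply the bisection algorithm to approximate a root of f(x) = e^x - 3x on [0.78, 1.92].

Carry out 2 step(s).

f(x) = e^x - 3x
Initial interval: [0.78, 1.92]

Iteration 1:
  c_1 = (0.780000 + 1.920000)/2 = 1.350000
  f(c_1) = f(1.350000) = -0.192574
  f(a) × f(c) ≥ 0, new interval: [1.350000, 1.920000]
Iteration 2:
  c_2 = (1.350000 + 1.920000)/2 = 1.635000
  f(c_2) = f(1.635000) = 0.224458
  f(a) × f(c) < 0, new interval: [1.350000, 1.635000]

After 2 iteration(s), the approximation is c_2 = 1.635000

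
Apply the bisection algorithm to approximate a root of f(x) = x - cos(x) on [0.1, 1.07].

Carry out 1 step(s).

f(x) = x - cos(x)
Initial interval: [0.1, 1.07]

Iteration 1:
  c_1 = (0.100000 + 1.070000)/2 = 0.585000
  f(c_1) = f(0.585000) = -0.248712
  f(a) × f(c) ≥ 0, new interval: [0.585000, 1.070000]

After 1 iteration(s), the approximation is c_1 = 0.585000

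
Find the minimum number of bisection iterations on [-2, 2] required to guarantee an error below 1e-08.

We need (b-a)/2^n ≤ 1e-08
(2 - (-2))/2^n ≤ 1e-08
4/2^n ≤ 1e-08
2^n ≥ 400000000
n ≥ log₂(400000000) = 28.58
n ≥ 29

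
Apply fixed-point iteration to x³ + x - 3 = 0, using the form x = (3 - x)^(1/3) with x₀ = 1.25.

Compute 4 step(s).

Equation: x³ + x - 3 = 0
Fixed-point form: x = (3 - x)^(1/3)
x₀ = 1.25

x_1 = g(1.250000) = 1.205071
x_2 = g(1.205071) = 1.215297
x_3 = g(1.215297) = 1.212985
x_4 = g(1.212985) = 1.213508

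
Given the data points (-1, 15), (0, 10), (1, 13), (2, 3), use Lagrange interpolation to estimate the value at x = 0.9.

Lagrange interpolation formula:
P(x) = Σ yᵢ × Lᵢ(x)
where Lᵢ(x) = Π_{j≠i} (x - xⱼ)/(xᵢ - xⱼ)

L_0(0.9) = (0.9 - 0)/(-1 - 0) × (0.9 - 1)/(-1 - 1) × (0.9 - 2)/(-1 - 2) = -0.016500
L_1(0.9) = (0.9 - (-1))/(0 - (-1)) × (0.9 - 1)/(0 - 1) × (0.9 - 2)/(0 - 2) = 0.104500
L_2(0.9) = (0.9 - (-1))/(1 - (-1)) × (0.9 - 0)/(1 - 0) × (0.9 - 2)/(1 - 2) = 0.940500
L_3(0.9) = (0.9 - (-1))/(2 - (-1)) × (0.9 - 0)/(2 - 0) × (0.9 - 1)/(2 - 1) = -0.028500

P(0.9) = 15×L_0(0.9) + 10×L_1(0.9) + 13×L_2(0.9) + 3×L_3(0.9)
P(0.9) = 12.938500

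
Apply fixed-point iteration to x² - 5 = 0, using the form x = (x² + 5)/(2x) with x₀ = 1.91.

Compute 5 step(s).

Equation: x² - 5 = 0
Fixed-point form: x = (x² + 5)/(2x)
x₀ = 1.91

x_1 = g(1.910000) = 2.263901
x_2 = g(2.263901) = 2.236239
x_3 = g(2.236239) = 2.236068
x_4 = g(2.236068) = 2.236068
x_5 = g(2.236068) = 2.236068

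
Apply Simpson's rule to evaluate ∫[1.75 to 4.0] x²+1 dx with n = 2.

f(x) = x²+1
a = 1.75, b = 4.0, n = 2
h = (b - a)/n = 1.125000

Simpson's rule: (h/3)[f(x₀) + 4f(x₁) + 2f(x₂) + ... + f(xₙ)]

x_0 = 1.7500, f(x_0) = 4.062500, coefficient = 1
x_1 = 2.8750, f(x_1) = 9.265625, coefficient = 4
x_2 = 4.0000, f(x_2) = 17.000000, coefficient = 1

I ≈ (1.125000/3) × 58.125000 = 21.796875
Exact value: 21.796875
Error: 0.000000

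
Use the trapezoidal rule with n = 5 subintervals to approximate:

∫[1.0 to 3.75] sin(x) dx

f(x) = sin(x)
a = 1.0, b = 3.75, n = 5
h = (b - a)/n = 0.550000

Trapezoidal rule: (h/2)[f(x₀) + 2f(x₁) + 2f(x₂) + ... + f(xₙ)]

x_0 = 1.0000, f(x_0) = 0.841471, coefficient = 1
x_1 = 1.5500, f(x_1) = 0.999784, coefficient = 2
x_2 = 2.1000, f(x_2) = 0.863209, coefficient = 2
x_3 = 2.6500, f(x_3) = 0.472031, coefficient = 2
x_4 = 3.2000, f(x_4) = -0.058374, coefficient = 2
x_5 = 3.7500, f(x_5) = -0.571561, coefficient = 1

I ≈ (0.550000/2) × 4.823209 = 1.326382
Exact value: 1.360862
Error: 0.034479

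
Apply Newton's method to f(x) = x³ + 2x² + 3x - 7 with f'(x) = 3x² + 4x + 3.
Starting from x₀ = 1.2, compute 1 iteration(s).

f(x) = x³ + 2x² + 3x - 7
f'(x) = 3x² + 4x + 3
x₀ = 1.2

Newton-Raphson formula: x_{n+1} = x_n - f(x_n)/f'(x_n)

Iteration 1:
  f(1.200000) = 1.208000
  f'(1.200000) = 12.120000
  x_1 = 1.200000 - 1.208000/12.120000 = 1.100330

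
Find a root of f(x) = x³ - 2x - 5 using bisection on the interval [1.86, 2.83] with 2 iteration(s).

f(x) = x³ - 2x - 5
Initial interval: [1.86, 2.83]

Iteration 1:
  c_1 = (1.860000 + 2.830000)/2 = 2.345000
  f(c_1) = f(2.345000) = 3.205214
  f(a) × f(c) < 0, new interval: [1.860000, 2.345000]
Iteration 2:
  c_2 = (1.860000 + 2.345000)/2 = 2.102500
  f(c_2) = f(2.102500) = 0.089114
  f(a) × f(c) < 0, new interval: [1.860000, 2.102500]

After 2 iteration(s), the approximation is c_2 = 2.102500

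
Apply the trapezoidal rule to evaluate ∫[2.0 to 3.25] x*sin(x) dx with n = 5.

f(x) = x*sin(x)
a = 2.0, b = 3.25, n = 5
h = (b - a)/n = 0.250000

Trapezoidal rule: (h/2)[f(x₀) + 2f(x₁) + 2f(x₂) + ... + f(xₙ)]

x_0 = 2.0000, f(x_0) = 1.818595, coefficient = 1
x_1 = 2.2500, f(x_1) = 1.750665, coefficient = 2
x_2 = 2.5000, f(x_2) = 1.496180, coefficient = 2
x_3 = 2.7500, f(x_3) = 1.049568, coefficient = 2
x_4 = 3.0000, f(x_4) = 0.423360, coefficient = 2
x_5 = 3.2500, f(x_5) = -0.351634, coefficient = 1

I ≈ (0.250000/2) × 10.906506 = 1.363313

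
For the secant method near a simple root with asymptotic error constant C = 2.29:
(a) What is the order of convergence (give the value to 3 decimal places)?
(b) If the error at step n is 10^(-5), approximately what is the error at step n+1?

(a) Secant method has superlinear convergence with order φ = (1+√5)/2 ≈ 1.618.
    This means |e_{n+1}| ≈ C|e_n|^1.618.

(b) With |e_n| = 10^(-5) and C = 2.29:
    |e_{n+1}| ≈ 2.29 × (10^(-5))^1.618 = 2.29 × 10^(-8.09)

(a) ≈ 1.618 (golden ratio); (b) |e_{n+1}| ≈ 1.861e-08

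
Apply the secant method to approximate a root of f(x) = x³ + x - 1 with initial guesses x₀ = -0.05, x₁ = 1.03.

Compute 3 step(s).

f(x) = x³ + x - 1
x₀ = -0.05, x₁ = 1.03

Secant formula: x_{n+1} = x_n - f(x_n)(x_n - x_{n-1})/(f(x_n) - f(x_{n-1}))

Iteration 1:
  f(-0.050000) = -1.050125
  f(1.030000) = 1.122727
  x_2 = 1.030000 - 1.122727×(1.030000 - (-0.050000))/(1.122727 - (-1.050125))
       = 0.471957
Iteration 2:
  f(1.030000) = 1.122727
  f(0.471957) = -0.422918
  x_3 = 0.471957 - (-0.422918)×(0.471957 - 1.030000)/(-0.422918 - 1.122727)
       = 0.624648
Iteration 3:
  f(0.471957) = -0.422918
  f(0.624648) = -0.131623
  x_4 = 0.624648 - (-0.131623)×(0.624648 - 0.471957)/(-0.131623 - (-0.422918))
       = 0.693643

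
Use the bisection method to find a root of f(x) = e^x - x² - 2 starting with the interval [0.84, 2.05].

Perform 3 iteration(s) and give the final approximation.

f(x) = e^x - x² - 2
Initial interval: [0.84, 2.05]

Iteration 1:
  c_1 = (0.840000 + 2.050000)/2 = 1.445000
  f(c_1) = f(1.445000) = 0.153827
  f(a) × f(c) < 0, new interval: [0.840000, 1.445000]
Iteration 2:
  c_2 = (0.840000 + 1.445000)/2 = 1.142500
  f(c_2) = f(1.142500) = -0.170711
  f(a) × f(c) ≥ 0, new interval: [1.142500, 1.445000]
Iteration 3:
  c_3 = (1.142500 + 1.445000)/2 = 1.293750
  f(c_3) = f(1.293750) = -0.027354
  f(a) × f(c) ≥ 0, new interval: [1.293750, 1.445000]

After 3 iteration(s), the approximation is c_3 = 1.293750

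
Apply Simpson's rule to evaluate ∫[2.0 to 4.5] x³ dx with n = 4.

f(x) = x³
a = 2.0, b = 4.5, n = 4
h = (b - a)/n = 0.625000

Simpson's rule: (h/3)[f(x₀) + 4f(x₁) + 2f(x₂) + ... + f(xₙ)]

x_0 = 2.0000, f(x_0) = 8.000000, coefficient = 1
x_1 = 2.6250, f(x_1) = 18.087891, coefficient = 4
x_2 = 3.2500, f(x_2) = 34.328125, coefficient = 2
x_3 = 3.8750, f(x_3) = 58.185547, coefficient = 4
x_4 = 4.5000, f(x_4) = 91.125000, coefficient = 1

I ≈ (0.625000/3) × 472.875000 = 98.515625
Exact value: 98.515625
Error: 0.000000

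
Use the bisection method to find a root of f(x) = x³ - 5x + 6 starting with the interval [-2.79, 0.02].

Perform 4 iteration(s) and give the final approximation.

f(x) = x³ - 5x + 6
Initial interval: [-2.79, 0.02]

Iteration 1:
  c_1 = (-2.790000 + 0.020000)/2 = -1.385000
  f(c_1) = f(-1.385000) = 10.268258
  f(a) × f(c) < 0, new interval: [-2.790000, -1.385000]
Iteration 2:
  c_2 = (-2.790000 + (-1.385000))/2 = -2.087500
  f(c_2) = f(-2.087500) = 7.340893
  f(a) × f(c) < 0, new interval: [-2.790000, -2.087500]
Iteration 3:
  c_3 = (-2.790000 + (-2.087500))/2 = -2.438750
  f(c_3) = f(-2.438750) = 3.689281
  f(a) × f(c) < 0, new interval: [-2.790000, -2.438750]
Iteration 4:
  c_4 = (-2.790000 + (-2.438750))/2 = -2.614375
  f(c_4) = f(-2.614375) = 1.202735
  f(a) × f(c) < 0, new interval: [-2.790000, -2.614375]

After 4 iteration(s), the approximation is c_4 = -2.614375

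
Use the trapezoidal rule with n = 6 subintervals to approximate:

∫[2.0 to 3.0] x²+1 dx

f(x) = x²+1
a = 2.0, b = 3.0, n = 6
h = (b - a)/n = 0.166667

Trapezoidal rule: (h/2)[f(x₀) + 2f(x₁) + 2f(x₂) + ... + f(xₙ)]

x_0 = 2.0000, f(x_0) = 5.000000, coefficient = 1
x_1 = 2.1667, f(x_1) = 5.694444, coefficient = 2
x_2 = 2.3333, f(x_2) = 6.444444, coefficient = 2
x_3 = 2.5000, f(x_3) = 7.250000, coefficient = 2
x_4 = 2.6667, f(x_4) = 8.111111, coefficient = 2
x_5 = 2.8333, f(x_5) = 9.027778, coefficient = 2
x_6 = 3.0000, f(x_6) = 10.000000, coefficient = 1

I ≈ (0.166667/2) × 88.055556 = 7.337963
Exact value: 7.333333
Error: 0.004630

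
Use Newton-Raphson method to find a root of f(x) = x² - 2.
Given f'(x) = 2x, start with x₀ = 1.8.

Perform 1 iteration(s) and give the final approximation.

f(x) = x² - 2
f'(x) = 2x
x₀ = 1.8

Newton-Raphson formula: x_{n+1} = x_n - f(x_n)/f'(x_n)

Iteration 1:
  f(1.800000) = 1.240000
  f'(1.800000) = 3.600000
  x_1 = 1.800000 - 1.240000/3.600000 = 1.455556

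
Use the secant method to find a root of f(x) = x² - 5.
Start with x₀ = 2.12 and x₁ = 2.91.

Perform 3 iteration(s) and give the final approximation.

f(x) = x² - 5
x₀ = 2.12, x₁ = 2.91

Secant formula: x_{n+1} = x_n - f(x_n)(x_n - x_{n-1})/(f(x_n) - f(x_{n-1}))

Iteration 1:
  f(2.120000) = -0.505600
  f(2.910000) = 3.468100
  x_2 = 2.910000 - 3.468100×(2.910000 - 2.120000)/(3.468100 - (-0.505600))
       = 2.220517
Iteration 2:
  f(2.910000) = 3.468100
  f(2.220517) = -0.069305
  x_3 = 2.220517 - (-0.069305)×(2.220517 - 2.910000)/(-0.069305 - 3.468100)
       = 2.234025
Iteration 3:
  f(2.220517) = -0.069305
  f(2.234025) = -0.009131
  x_4 = 2.234025 - (-0.009131)×(2.234025 - 2.220517)/(-0.009131 - (-0.069305))
       = 2.236075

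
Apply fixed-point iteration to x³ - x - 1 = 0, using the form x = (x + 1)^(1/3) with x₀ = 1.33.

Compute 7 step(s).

Equation: x³ - x - 1 = 0
Fixed-point form: x = (x + 1)^(1/3)
x₀ = 1.33

x_1 = g(1.330000) = 1.325721
x_2 = g(1.325721) = 1.324908
x_3 = g(1.324908) = 1.324754
x_4 = g(1.324754) = 1.324725
x_5 = g(1.324725) = 1.324719
x_6 = g(1.324719) = 1.324718
x_7 = g(1.324718) = 1.324718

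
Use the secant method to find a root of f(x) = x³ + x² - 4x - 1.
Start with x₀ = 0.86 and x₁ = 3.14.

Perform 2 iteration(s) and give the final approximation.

f(x) = x³ + x² - 4x - 1
x₀ = 0.86, x₁ = 3.14

Secant formula: x_{n+1} = x_n - f(x_n)(x_n - x_{n-1})/(f(x_n) - f(x_{n-1}))

Iteration 1:
  f(0.860000) = -3.064344
  f(3.140000) = 27.258744
  x_2 = 3.140000 - 27.258744×(3.140000 - 0.860000)/(27.258744 - (-3.064344))
       = 1.090409
Iteration 2:
  f(3.140000) = 27.258744
  f(1.090409) = -2.876157
  x_3 = 1.090409 - (-2.876157)×(1.090409 - 3.140000)/(-2.876157 - 27.258744)
       = 1.286027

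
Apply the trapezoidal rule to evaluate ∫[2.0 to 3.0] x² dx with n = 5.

f(x) = x²
a = 2.0, b = 3.0, n = 5
h = (b - a)/n = 0.200000

Trapezoidal rule: (h/2)[f(x₀) + 2f(x₁) + 2f(x₂) + ... + f(xₙ)]

x_0 = 2.0000, f(x_0) = 4.000000, coefficient = 1
x_1 = 2.2000, f(x_1) = 4.840000, coefficient = 2
x_2 = 2.4000, f(x_2) = 5.760000, coefficient = 2
x_3 = 2.6000, f(x_3) = 6.760000, coefficient = 2
x_4 = 2.8000, f(x_4) = 7.840000, coefficient = 2
x_5 = 3.0000, f(x_5) = 9.000000, coefficient = 1

I ≈ (0.200000/2) × 63.400000 = 6.340000
Exact value: 6.333333
Error: 0.006667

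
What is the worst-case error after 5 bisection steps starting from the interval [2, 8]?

Bisection error bound: |error| ≤ (b-a)/2^n
|error| ≤ (8 - 2)/2^5 = 6/2^5
|error| ≤ 0.1875000000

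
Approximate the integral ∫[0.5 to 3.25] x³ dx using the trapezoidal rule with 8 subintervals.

f(x) = x³
a = 0.5, b = 3.25, n = 8
h = (b - a)/n = 0.343750

Trapezoidal rule: (h/2)[f(x₀) + 2f(x₁) + 2f(x₂) + ... + f(xₙ)]

x_0 = 0.5000, f(x_0) = 0.125000, coefficient = 1
x_1 = 0.8438, f(x_1) = 0.600677, coefficient = 2
x_2 = 1.1875, f(x_2) = 1.674561, coefficient = 2
x_3 = 1.5312, f(x_3) = 3.590363, coefficient = 2
x_4 = 1.8750, f(x_4) = 6.591797, coefficient = 2
x_5 = 2.2188, f(x_5) = 10.922577, coefficient = 2
x_6 = 2.5625, f(x_6) = 16.826416, coefficient = 2
x_7 = 2.9062, f(x_7) = 24.547028, coefficient = 2
x_8 = 3.2500, f(x_8) = 34.328125, coefficient = 1

I ≈ (0.343750/2) × 163.959961 = 28.180618
Exact value: 27.875977
Error: 0.304642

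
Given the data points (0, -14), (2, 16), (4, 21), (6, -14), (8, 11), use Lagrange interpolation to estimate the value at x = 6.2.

Lagrange interpolation formula:
P(x) = Σ yᵢ × Lᵢ(x)
where Lᵢ(x) = Π_{j≠i} (x - xⱼ)/(xᵢ - xⱼ)

L_0(6.2) = (6.2 - 2)/(0 - 2) × (6.2 - 4)/(0 - 4) × (6.2 - 6)/(0 - 6) × (6.2 - 8)/(0 - 8) = -0.008663
L_1(6.2) = (6.2 - 0)/(2 - 0) × (6.2 - 4)/(2 - 4) × (6.2 - 6)/(2 - 6) × (6.2 - 8)/(2 - 8) = 0.051150
L_2(6.2) = (6.2 - 0)/(4 - 0) × (6.2 - 2)/(4 - 2) × (6.2 - 6)/(4 - 6) × (6.2 - 8)/(4 - 8) = -0.146475
L_3(6.2) = (6.2 - 0)/(6 - 0) × (6.2 - 2)/(6 - 2) × (6.2 - 4)/(6 - 4) × (6.2 - 8)/(6 - 8) = 1.074150
L_4(6.2) = (6.2 - 0)/(8 - 0) × (6.2 - 2)/(8 - 2) × (6.2 - 4)/(8 - 4) × (6.2 - 6)/(8 - 6) = 0.029838

P(6.2) = (-14)×L_0(6.2) + 16×L_1(6.2) + 21×L_2(6.2) + (-14)×L_3(6.2) + 11×L_4(6.2)
P(6.2) = -16.846188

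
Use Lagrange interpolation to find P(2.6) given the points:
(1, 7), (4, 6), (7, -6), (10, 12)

Lagrange interpolation formula:
P(x) = Σ yᵢ × Lᵢ(x)
where Lᵢ(x) = Π_{j≠i} (x - xⱼ)/(xᵢ - xⱼ)

L_0(2.6) = (2.6 - 4)/(1 - 4) × (2.6 - 7)/(1 - 7) × (2.6 - 10)/(1 - 10) = 0.281383
L_1(2.6) = (2.6 - 1)/(4 - 1) × (2.6 - 7)/(4 - 7) × (2.6 - 10)/(4 - 10) = 0.964741
L_2(2.6) = (2.6 - 1)/(7 - 1) × (2.6 - 4)/(7 - 4) × (2.6 - 10)/(7 - 10) = -0.306963
L_3(2.6) = (2.6 - 1)/(10 - 1) × (2.6 - 4)/(10 - 4) × (2.6 - 7)/(10 - 7) = 0.060840

P(2.6) = 7×L_0(2.6) + 6×L_1(2.6) + (-6)×L_2(2.6) + 12×L_3(2.6)
P(2.6) = 10.329975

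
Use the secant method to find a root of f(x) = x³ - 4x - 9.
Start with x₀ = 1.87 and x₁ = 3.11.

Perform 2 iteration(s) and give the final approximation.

f(x) = x³ - 4x - 9
x₀ = 1.87, x₁ = 3.11

Secant formula: x_{n+1} = x_n - f(x_n)(x_n - x_{n-1})/(f(x_n) - f(x_{n-1}))

Iteration 1:
  f(1.870000) = -9.940797
  f(3.110000) = 8.640231
  x_2 = 3.110000 - 8.640231×(3.110000 - 1.870000)/(8.640231 - (-9.940797))
       = 2.533396
Iteration 2:
  f(3.110000) = 8.640231
  f(2.533396) = -2.874000
  x_3 = 2.533396 - (-2.874000)×(2.533396 - 3.110000)/(-2.874000 - 8.640231)
       = 2.677319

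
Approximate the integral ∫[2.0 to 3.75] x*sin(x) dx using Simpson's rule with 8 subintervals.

f(x) = x*sin(x)
a = 2.0, b = 3.75, n = 8
h = (b - a)/n = 0.218750

Simpson's rule: (h/3)[f(x₀) + 4f(x₁) + 2f(x₂) + ... + f(xₙ)]

x_0 = 2.0000, f(x_0) = 1.818595, coefficient = 1
x_1 = 2.2188, f(x_1) = 1.769055, coefficient = 4
x_2 = 2.4375, f(x_2) = 1.577897, coefficient = 2
x_3 = 2.6562, f(x_3) = 1.239171, coefficient = 4
x_4 = 2.8750, f(x_4) = 0.757407, coefficient = 2
x_5 = 3.0938, f(x_5) = 0.147957, coefficient = 4
x_6 = 3.3125, f(x_6) = -0.563379, coefficient = 2
x_7 = 3.5312, f(x_7) = -1.341421, coefficient = 4
x_8 = 3.7500, f(x_8) = -2.143355, coefficient = 1

I ≈ (0.218750/3) × 10.478139 = 0.764031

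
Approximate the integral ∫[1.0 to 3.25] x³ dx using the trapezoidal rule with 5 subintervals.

f(x) = x³
a = 1.0, b = 3.25, n = 5
h = (b - a)/n = 0.450000

Trapezoidal rule: (h/2)[f(x₀) + 2f(x₁) + 2f(x₂) + ... + f(xₙ)]

x_0 = 1.0000, f(x_0) = 1.000000, coefficient = 1
x_1 = 1.4500, f(x_1) = 3.048625, coefficient = 2
x_2 = 1.9000, f(x_2) = 6.859000, coefficient = 2
x_3 = 2.3500, f(x_3) = 12.977875, coefficient = 2
x_4 = 2.8000, f(x_4) = 21.952000, coefficient = 2
x_5 = 3.2500, f(x_5) = 34.328125, coefficient = 1

I ≈ (0.450000/2) × 125.003125 = 28.125703
Exact value: 27.641602
Error: 0.484102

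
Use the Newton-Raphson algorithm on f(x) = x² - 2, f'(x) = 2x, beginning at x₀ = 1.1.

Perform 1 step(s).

f(x) = x² - 2
f'(x) = 2x
x₀ = 1.1

Newton-Raphson formula: x_{n+1} = x_n - f(x_n)/f'(x_n)

Iteration 1:
  f(1.100000) = -0.790000
  f'(1.100000) = 2.200000
  x_1 = 1.100000 - (-0.790000)/2.200000 = 1.459091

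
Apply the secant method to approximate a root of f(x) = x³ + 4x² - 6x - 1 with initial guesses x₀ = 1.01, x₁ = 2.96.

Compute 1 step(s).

f(x) = x³ + 4x² - 6x - 1
x₀ = 1.01, x₁ = 2.96

Secant formula: x_{n+1} = x_n - f(x_n)(x_n - x_{n-1})/(f(x_n) - f(x_{n-1}))

Iteration 1:
  f(1.010000) = -1.949299
  f(2.960000) = 42.220736
  x_2 = 2.960000 - 42.220736×(2.960000 - 1.010000)/(42.220736 - (-1.949299))
       = 1.096057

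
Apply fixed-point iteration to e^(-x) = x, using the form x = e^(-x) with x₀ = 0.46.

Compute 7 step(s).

Equation: e^(-x) = x
Fixed-point form: x = e^(-x)
x₀ = 0.46

x_1 = g(0.460000) = 0.631284
x_2 = g(0.631284) = 0.531909
x_3 = g(0.531909) = 0.587483
x_4 = g(0.587483) = 0.555724
x_5 = g(0.555724) = 0.573657
x_6 = g(0.573657) = 0.563461
x_7 = g(0.563461) = 0.569235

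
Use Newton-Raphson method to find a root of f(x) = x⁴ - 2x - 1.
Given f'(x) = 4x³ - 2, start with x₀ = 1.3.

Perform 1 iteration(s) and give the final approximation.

f(x) = x⁴ - 2x - 1
f'(x) = 4x³ - 2
x₀ = 1.3

Newton-Raphson formula: x_{n+1} = x_n - f(x_n)/f'(x_n)

Iteration 1:
  f(1.300000) = -0.743900
  f'(1.300000) = 6.788000
  x_1 = 1.300000 - (-0.743900)/6.788000 = 1.409590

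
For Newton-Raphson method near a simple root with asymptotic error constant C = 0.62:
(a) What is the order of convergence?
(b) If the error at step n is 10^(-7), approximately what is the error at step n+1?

(a) Newton-Raphson has quadratic (order 2) convergence near simple roots.
    This means |e_{n+1}| ≈ C|e_n|².

(b) With |e_n| = 10^(-7) and C = 0.62:
    |e_{n+1}| ≈ 0.62 × (10^(-7))² = 0.62 × 10^(-14)

(a) 2 (quadratic); (b) |e_{n+1}| ≈ 6.200e-15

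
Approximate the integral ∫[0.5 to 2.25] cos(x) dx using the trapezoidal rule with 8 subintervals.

f(x) = cos(x)
a = 0.5, b = 2.25, n = 8
h = (b - a)/n = 0.218750

Trapezoidal rule: (h/2)[f(x₀) + 2f(x₁) + 2f(x₂) + ... + f(xₙ)]

x_0 = 0.5000, f(x_0) = 0.877583, coefficient = 1
x_1 = 0.7188, f(x_1) = 0.752629, coefficient = 2
x_2 = 0.9375, f(x_2) = 0.591805, coefficient = 2
x_3 = 1.1562, f(x_3) = 0.402775, coefficient = 2
x_4 = 1.3750, f(x_4) = 0.194548, coefficient = 2
x_5 = 1.5938, f(x_5) = -0.022952, coefficient = 2
x_6 = 1.8125, f(x_6) = -0.239357, coefficient = 2
x_7 = 2.0312, f(x_7) = -0.444355, coefficient = 2
x_8 = 2.2500, f(x_8) = -0.628174, coefficient = 1

I ≈ (0.218750/2) × 2.719596 = 0.297456
Exact value: 0.298648
Error: 0.001192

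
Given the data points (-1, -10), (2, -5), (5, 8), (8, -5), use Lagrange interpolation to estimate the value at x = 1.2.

Lagrange interpolation formula:
P(x) = Σ yᵢ × Lᵢ(x)
where Lᵢ(x) = Π_{j≠i} (x - xⱼ)/(xᵢ - xⱼ)

L_0(1.2) = (1.2 - 2)/(-1 - 2) × (1.2 - 5)/(-1 - 5) × (1.2 - 8)/(-1 - 8) = 0.127605
L_1(1.2) = (1.2 - (-1))/(2 - (-1)) × (1.2 - 5)/(2 - 5) × (1.2 - 8)/(2 - 8) = 1.052741
L_2(1.2) = (1.2 - (-1))/(5 - (-1)) × (1.2 - 2)/(5 - 2) × (1.2 - 8)/(5 - 8) = -0.221630
L_3(1.2) = (1.2 - (-1))/(8 - (-1)) × (1.2 - 2)/(8 - 2) × (1.2 - 5)/(8 - 5) = 0.041284

P(1.2) = (-10)×L_0(1.2) + (-5)×L_1(1.2) + 8×L_2(1.2) + (-5)×L_3(1.2)
P(1.2) = -8.519210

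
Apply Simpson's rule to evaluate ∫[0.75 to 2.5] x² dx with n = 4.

f(x) = x²
a = 0.75, b = 2.5, n = 4
h = (b - a)/n = 0.437500

Simpson's rule: (h/3)[f(x₀) + 4f(x₁) + 2f(x₂) + ... + f(xₙ)]

x_0 = 0.7500, f(x_0) = 0.562500, coefficient = 1
x_1 = 1.1875, f(x_1) = 1.410156, coefficient = 4
x_2 = 1.6250, f(x_2) = 2.640625, coefficient = 2
x_3 = 2.0625, f(x_3) = 4.253906, coefficient = 4
x_4 = 2.5000, f(x_4) = 6.250000, coefficient = 1

I ≈ (0.437500/3) × 34.750000 = 5.067708
Exact value: 5.067708
Error: 0.000000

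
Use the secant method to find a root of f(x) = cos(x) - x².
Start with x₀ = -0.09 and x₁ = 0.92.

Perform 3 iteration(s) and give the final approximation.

f(x) = cos(x) - x²
x₀ = -0.09, x₁ = 0.92

Secant formula: x_{n+1} = x_n - f(x_n)(x_n - x_{n-1})/(f(x_n) - f(x_{n-1}))

Iteration 1:
  f(-0.090000) = 0.987853
  f(0.920000) = -0.240580
  x_2 = 0.920000 - (-0.240580)×(0.920000 - (-0.090000))/(-0.240580 - 0.987853)
       = 0.722199
Iteration 2:
  f(0.920000) = -0.240580
  f(0.722199) = 0.228783
  x_3 = 0.722199 - 0.228783×(0.722199 - 0.920000)/(0.228783 - (-0.240580))
       = 0.818614
Iteration 3:
  f(0.722199) = 0.228783
  f(0.818614) = 0.013106
  x_4 = 0.818614 - 0.013106×(0.818614 - 0.722199)/(0.013106 - 0.228783)
       = 0.824472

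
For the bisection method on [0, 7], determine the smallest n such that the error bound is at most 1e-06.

We need (b-a)/2^n ≤ 1e-06
(7 - 0)/2^n ≤ 1e-06
7/2^n ≤ 1e-06
2^n ≥ 7000000
n ≥ log₂(7000000) = 22.74
n ≥ 23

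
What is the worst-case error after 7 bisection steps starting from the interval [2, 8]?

Bisection error bound: |error| ≤ (b-a)/2^n
|error| ≤ (8 - 2)/2^7 = 6/2^7
|error| ≤ 0.0468750000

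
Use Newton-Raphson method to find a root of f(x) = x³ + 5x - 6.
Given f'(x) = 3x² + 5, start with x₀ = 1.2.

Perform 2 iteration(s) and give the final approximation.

f(x) = x³ + 5x - 6
f'(x) = 3x² + 5
x₀ = 1.2

Newton-Raphson formula: x_{n+1} = x_n - f(x_n)/f'(x_n)

Iteration 1:
  f(1.200000) = 1.728000
  f'(1.200000) = 9.320000
  x_1 = 1.200000 - 1.728000/9.320000 = 1.014592
Iteration 2:
  f(1.014592) = 0.117380
  f'(1.014592) = 8.088192
  x_2 = 1.014592 - 0.117380/8.088192 = 1.000080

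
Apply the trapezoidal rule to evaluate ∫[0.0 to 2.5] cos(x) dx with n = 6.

f(x) = cos(x)
a = 0.0, b = 2.5, n = 6
h = (b - a)/n = 0.416667

Trapezoidal rule: (h/2)[f(x₀) + 2f(x₁) + 2f(x₂) + ... + f(xₙ)]

x_0 = 0.0000, f(x_0) = 1.000000, coefficient = 1
x_1 = 0.4167, f(x_1) = 0.914443, coefficient = 2
x_2 = 0.8333, f(x_2) = 0.672412, coefficient = 2
x_3 = 1.2500, f(x_3) = 0.315322, coefficient = 2
x_4 = 1.6667, f(x_4) = -0.095724, coefficient = 2
x_5 = 2.0833, f(x_5) = -0.490390, coefficient = 2
x_6 = 2.5000, f(x_6) = -0.801144, coefficient = 1

I ≈ (0.416667/2) × 2.830985 = 0.589789
Exact value: 0.598472
Error: 0.008684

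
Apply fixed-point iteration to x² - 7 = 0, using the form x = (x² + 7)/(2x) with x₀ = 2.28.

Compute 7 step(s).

Equation: x² - 7 = 0
Fixed-point form: x = (x² + 7)/(2x)
x₀ = 2.28

x_1 = g(2.280000) = 2.675088
x_2 = g(2.675088) = 2.645912
x_3 = g(2.645912) = 2.645751
x_4 = g(2.645751) = 2.645751
x_5 = g(2.645751) = 2.645751
x_6 = g(2.645751) = 2.645751
x_7 = g(2.645751) = 2.645751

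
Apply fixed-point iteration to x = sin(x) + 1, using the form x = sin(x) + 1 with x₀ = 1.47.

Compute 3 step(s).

Equation: x = sin(x) + 1
Fixed-point form: x = sin(x) + 1
x₀ = 1.47

x_1 = g(1.470000) = 1.994924
x_2 = g(1.994924) = 1.911398
x_3 = g(1.911398) = 1.942554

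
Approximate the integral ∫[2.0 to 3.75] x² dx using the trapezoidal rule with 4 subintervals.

f(x) = x²
a = 2.0, b = 3.75, n = 4
h = (b - a)/n = 0.437500

Trapezoidal rule: (h/2)[f(x₀) + 2f(x₁) + 2f(x₂) + ... + f(xₙ)]

x_0 = 2.0000, f(x_0) = 4.000000, coefficient = 1
x_1 = 2.4375, f(x_1) = 5.941406, coefficient = 2
x_2 = 2.8750, f(x_2) = 8.265625, coefficient = 2
x_3 = 3.3125, f(x_3) = 10.972656, coefficient = 2
x_4 = 3.7500, f(x_4) = 14.062500, coefficient = 1

I ≈ (0.437500/2) × 68.421875 = 14.967285
Exact value: 14.911458
Error: 0.055827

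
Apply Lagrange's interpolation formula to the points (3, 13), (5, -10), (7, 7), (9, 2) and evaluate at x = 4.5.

Lagrange interpolation formula:
P(x) = Σ yᵢ × Lᵢ(x)
where Lᵢ(x) = Π_{j≠i} (x - xⱼ)/(xᵢ - xⱼ)

L_0(4.5) = (4.5 - 5)/(3 - 5) × (4.5 - 7)/(3 - 7) × (4.5 - 9)/(3 - 9) = 0.117188
L_1(4.5) = (4.5 - 3)/(5 - 3) × (4.5 - 7)/(5 - 7) × (4.5 - 9)/(5 - 9) = 1.054688
L_2(4.5) = (4.5 - 3)/(7 - 3) × (4.5 - 5)/(7 - 5) × (4.5 - 9)/(7 - 9) = -0.210938
L_3(4.5) = (4.5 - 3)/(9 - 3) × (4.5 - 5)/(9 - 5) × (4.5 - 7)/(9 - 7) = 0.039062

P(4.5) = 13×L_0(4.5) + (-10)×L_1(4.5) + 7×L_2(4.5) + 2×L_3(4.5)
P(4.5) = -10.421875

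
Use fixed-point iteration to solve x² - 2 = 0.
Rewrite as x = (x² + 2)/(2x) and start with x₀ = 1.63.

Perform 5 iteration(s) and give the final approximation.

Equation: x² - 2 = 0
Fixed-point form: x = (x² + 2)/(2x)
x₀ = 1.63

x_1 = g(1.630000) = 1.428497
x_2 = g(1.428497) = 1.414285
x_3 = g(1.414285) = 1.414214
x_4 = g(1.414214) = 1.414214
x_5 = g(1.414214) = 1.414214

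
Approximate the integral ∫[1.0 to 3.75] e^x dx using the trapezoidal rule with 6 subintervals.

f(x) = e^x
a = 1.0, b = 3.75, n = 6
h = (b - a)/n = 0.458333

Trapezoidal rule: (h/2)[f(x₀) + 2f(x₁) + 2f(x₂) + ... + f(xₙ)]

x_0 = 1.0000, f(x_0) = 2.718282, coefficient = 1
x_1 = 1.4583, f(x_1) = 4.298789, coefficient = 2
x_2 = 1.9167, f(x_2) = 6.798260, coefficient = 2
x_3 = 2.3750, f(x_3) = 10.751013, coefficient = 2
x_4 = 2.8333, f(x_4) = 17.002040, coefficient = 2
x_5 = 3.2917, f(x_5) = 26.887639, coefficient = 2
x_6 = 3.7500, f(x_6) = 42.521082, coefficient = 1

I ≈ (0.458333/2) × 176.714846 = 40.497152
Exact value: 39.802800
Error: 0.694352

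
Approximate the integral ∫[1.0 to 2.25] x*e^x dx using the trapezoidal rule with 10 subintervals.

f(x) = x*e^x
a = 1.0, b = 2.25, n = 10
h = (b - a)/n = 0.125000

Trapezoidal rule: (h/2)[f(x₀) + 2f(x₁) + 2f(x₂) + ... + f(xₙ)]

x_0 = 1.0000, f(x_0) = 2.718282, coefficient = 1
x_1 = 1.1250, f(x_1) = 3.465244, coefficient = 2
x_2 = 1.2500, f(x_2) = 4.362929, coefficient = 2
x_3 = 1.3750, f(x_3) = 5.438230, coefficient = 2
x_4 = 1.5000, f(x_4) = 6.722534, coefficient = 2
x_5 = 1.6250, f(x_5) = 8.252431, coefficient = 2
x_6 = 1.7500, f(x_6) = 10.070555, coefficient = 2
x_7 = 1.8750, f(x_7) = 12.226536, coefficient = 2
x_8 = 2.0000, f(x_8) = 14.778112, coefficient = 2
x_9 = 2.1250, f(x_9) = 17.792407, coefficient = 2
x_10 = 2.2500, f(x_10) = 21.347406, coefficient = 1

I ≈ (0.125000/2) × 190.283643 = 11.892728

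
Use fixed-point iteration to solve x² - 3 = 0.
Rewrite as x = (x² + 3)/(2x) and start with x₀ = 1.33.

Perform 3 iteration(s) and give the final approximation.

Equation: x² - 3 = 0
Fixed-point form: x = (x² + 3)/(2x)
x₀ = 1.33

x_1 = g(1.330000) = 1.792820
x_2 = g(1.792820) = 1.733081
x_3 = g(1.733081) = 1.732051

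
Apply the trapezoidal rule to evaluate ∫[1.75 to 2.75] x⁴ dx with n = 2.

f(x) = x⁴
a = 1.75, b = 2.75, n = 2
h = (b - a)/n = 0.500000

Trapezoidal rule: (h/2)[f(x₀) + 2f(x₁) + 2f(x₂) + ... + f(xₙ)]

x_0 = 1.7500, f(x_0) = 9.378906, coefficient = 1
x_1 = 2.2500, f(x_1) = 25.628906, coefficient = 2
x_2 = 2.7500, f(x_2) = 57.191406, coefficient = 1

I ≈ (0.500000/2) × 117.828125 = 29.457031
Exact value: 28.172656
Error: 1.284375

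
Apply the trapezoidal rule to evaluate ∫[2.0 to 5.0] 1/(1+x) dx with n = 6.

f(x) = 1/(1+x)
a = 2.0, b = 5.0, n = 6
h = (b - a)/n = 0.500000

Trapezoidal rule: (h/2)[f(x₀) + 2f(x₁) + 2f(x₂) + ... + f(xₙ)]

x_0 = 2.0000, f(x_0) = 0.333333, coefficient = 1
x_1 = 2.5000, f(x_1) = 0.285714, coefficient = 2
x_2 = 3.0000, f(x_2) = 0.250000, coefficient = 2
x_3 = 3.5000, f(x_3) = 0.222222, coefficient = 2
x_4 = 4.0000, f(x_4) = 0.200000, coefficient = 2
x_5 = 4.5000, f(x_5) = 0.181818, coefficient = 2
x_6 = 5.0000, f(x_6) = 0.166667, coefficient = 1

I ≈ (0.500000/2) × 2.779509 = 0.694877
Exact value: 0.693147
Error: 0.001730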